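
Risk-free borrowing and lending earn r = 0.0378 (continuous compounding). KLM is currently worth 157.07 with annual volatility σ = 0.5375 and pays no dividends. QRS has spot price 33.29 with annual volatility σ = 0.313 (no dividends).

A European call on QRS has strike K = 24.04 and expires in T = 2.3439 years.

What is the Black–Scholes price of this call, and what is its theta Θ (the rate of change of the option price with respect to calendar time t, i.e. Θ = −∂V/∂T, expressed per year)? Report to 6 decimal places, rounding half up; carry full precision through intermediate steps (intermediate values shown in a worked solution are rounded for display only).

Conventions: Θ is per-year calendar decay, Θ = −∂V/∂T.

σ√T = 0.313·√2.3439 = 0.479197
d₁ = (ln(S/K) + (r+σ²/2)T) / (σ√T) = (ln(33.29/24.04) + (0.0378+0.313²/2)·2.3439) / 0.479197 = (0.325538 + 0.203414) / 0.479197 = 1.103831
d₂ = d₁ − σ√T = 1.103831 − 0.479197 = 0.624634
e^{−rT} = 0.915212
N(d₁) = 0.865167,  N(d₂) = 0.733894
Call price V = S·N(d₁) − K·e^{−rT}·N(d₂) = 28.801400 − 16.146923 = 12.654477
φ(d₁) = (1/√(2π))·e^{−d₁²/2} = 0.216935
Θ = −S·φ(d₁)·σ/(2√T) − r·K·e^{−rT}·N(d₂) = −0.738222 − 0.610354 = -1.348576

price = 12.654477
Θ = -1.348576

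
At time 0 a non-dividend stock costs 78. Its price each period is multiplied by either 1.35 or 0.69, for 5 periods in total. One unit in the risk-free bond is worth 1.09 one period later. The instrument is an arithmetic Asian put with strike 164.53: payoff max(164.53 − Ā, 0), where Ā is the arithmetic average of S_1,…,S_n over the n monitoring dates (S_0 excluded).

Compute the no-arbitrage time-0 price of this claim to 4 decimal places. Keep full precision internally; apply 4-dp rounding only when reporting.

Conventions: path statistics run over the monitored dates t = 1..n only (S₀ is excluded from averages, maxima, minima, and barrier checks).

Under the martingale measure an up-move has probability p* = 0.6061; value the claim as the probability-weighted average of per-path payoffs, discounted 5 periods at R = 1.09.
Enumerate all 2^5 = 32 price paths (U = up ×1.35, D = down ×0.69); each path with k up-moves has probability p*^k·(1−p*)^(5−k).
DDDDD: Ā=29.2919, payoff=135.2381, prob=0.009487
UDDDD: Ā=57.3102, payoff=107.2198, prob=0.014596
DUDDD: Ā=47.0142, payoff=117.5158, prob=0.014596
UUDDD: Ā=91.9842, payoff=72.5458, prob=0.022455
DDUDD: Ā=39.9099, payoff=124.6201, prob=0.014596
UDUDD: Ā=78.0846, payoff=86.4454, prob=0.022455
DUUDD: Ā=67.7886, payoff=96.7414, prob=0.022455
UUUDD: Ā=132.6299, payoff=31.9001, prob=0.034547
DDDUD: Ā=35.0080, payoff=129.5220, prob=0.014596
UDDUD: Ā=68.4939, payoff=96.0361, prob=0.022455
DUDUD: Ā=58.1979, payoff=106.3321, prob=0.022455
UUDUD: Ā=113.8655, payoff=50.6645, prob=0.034547
DDUUD: Ā=51.0937, payoff=113.4363, prob=0.022455
UDUUD: Ā=99.9659, payoff=64.5641, prob=0.034547
DUUUD: Ā=89.6699, payoff=74.8601, prob=0.034547
UUUUD: Ā=175.4410, payoff=0.0000, prob=0.053149
DDDDU: Ā=31.6257, payoff=132.9043, prob=0.014596
UDDDU: Ā=61.8763, payoff=102.6537, prob=0.022455
DUDDU: Ā=51.5803, payoff=112.9497, prob=0.022455
UUDDU: Ā=100.9180, payoff=63.6120, prob=0.034547
DDUDU: Ā=44.4761, payoff=120.0539, prob=0.022455
UDUDU: Ā=87.0184, payoff=77.5116, prob=0.034547
DUUDU: Ā=76.7224, payoff=87.8076, prob=0.034547
UUUDU: Ā=150.1090, payoff=14.4210, prob=0.053149
DDDUU: Ā=39.5741, payoff=124.9559, prob=0.022455
UDDUU: Ā=77.4277, payoff=87.1023, prob=0.034547
DUDUU: Ā=67.1317, payoff=97.3983, prob=0.034547
UUDUU: Ā=131.3446, payoff=33.1854, prob=0.053149
DDUUU: Ā=60.0274, payoff=104.5026, prob=0.034547
UDUUU: Ā=117.4450, payoff=47.0850, prob=0.053149
DUUUU: Ā=107.1490, payoff=57.3810, prob=0.053149
UUUUU: Ā=209.6393, payoff=0.0000, prob=0.081767
Price = Σ prob·payoff / R^5 = 67.034358 / 1.538624 = 43.5677

price = 43.5677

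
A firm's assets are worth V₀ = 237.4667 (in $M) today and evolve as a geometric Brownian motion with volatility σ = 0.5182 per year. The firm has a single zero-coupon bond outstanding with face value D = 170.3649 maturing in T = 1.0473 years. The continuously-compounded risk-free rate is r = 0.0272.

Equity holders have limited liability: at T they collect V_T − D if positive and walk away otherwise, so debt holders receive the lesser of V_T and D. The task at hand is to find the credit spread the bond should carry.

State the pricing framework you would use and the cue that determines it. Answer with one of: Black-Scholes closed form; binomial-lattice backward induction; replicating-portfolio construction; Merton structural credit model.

framework: Merton structural credit model

Key observation: a levered firm with one bullet debt due at 1.0473 years is the canonical structural-credit setup: equity is a call on the firm's assets struck at the face value.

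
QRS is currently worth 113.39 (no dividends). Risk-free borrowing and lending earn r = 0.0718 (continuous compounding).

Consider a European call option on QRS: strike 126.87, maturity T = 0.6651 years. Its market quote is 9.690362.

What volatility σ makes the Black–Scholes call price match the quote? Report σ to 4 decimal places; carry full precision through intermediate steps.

sigma = 0.3456

At σ = 0.3456 the Black–Scholes value reproduces the quote:
σ√T = 0.3456·√0.6651 = 0.281849
d₁ = (ln(S/K) + (r+σ²/2)T) / (σ√T) = (ln(113.39/126.87) + (0.0718+0.3456²/2)·0.6651) / 0.281849 = (-0.112330 + 0.087474) / 0.281849 = -0.088189
d₂ = d₁ − σ√T = -0.088189 − 0.281849 = -0.370038
e^{−rT} = 0.953368
N(d₁) = 0.464863,  N(d₂) = 0.355677
V = S·N(d₁) − K·e^{−rT}·N(d₂) = 52.710846 − 43.020483 = 9.690362 (the quoted price), and the Black–Scholes price is strictly increasing in σ, so σ is unique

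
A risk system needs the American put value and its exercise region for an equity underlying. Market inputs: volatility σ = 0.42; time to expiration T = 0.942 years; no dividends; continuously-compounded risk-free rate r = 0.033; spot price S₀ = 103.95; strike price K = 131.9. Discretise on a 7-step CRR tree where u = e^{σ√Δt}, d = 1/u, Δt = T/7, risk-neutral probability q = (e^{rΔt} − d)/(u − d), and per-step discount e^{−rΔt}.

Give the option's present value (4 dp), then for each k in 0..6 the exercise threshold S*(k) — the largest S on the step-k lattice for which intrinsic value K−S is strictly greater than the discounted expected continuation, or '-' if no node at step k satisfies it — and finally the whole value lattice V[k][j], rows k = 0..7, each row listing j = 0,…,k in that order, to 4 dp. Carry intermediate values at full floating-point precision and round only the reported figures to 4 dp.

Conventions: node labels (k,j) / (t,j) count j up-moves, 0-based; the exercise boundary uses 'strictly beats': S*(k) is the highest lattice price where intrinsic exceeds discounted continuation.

price = 34.2728
boundary = - - 76.3833 65.4765 76.3833 89.1069 103.9500
tree:
34.2728
44.3680 23.4775
55.5167 32.5073 13.7545
66.4235 43.4083 20.8083 6.1163
75.7729 55.5167 30.4820 10.3514 1.5103
83.7873 66.4235 42.7931 17.2115 2.8948 0.0000
90.6573 75.7729 55.5167 27.9500 5.5484 0.0000 0.0000
96.5464 83.7873 66.4235 42.7931 10.6345 0.0000 0.0000 0.0000

Δt=0.13457, u=1.16658, d=0.85721, q=0.47594, disc=e^(-rΔt)=0.99557
k=7 terminal: V=max(K-S,0) → 96.5464 83.7873 66.4235 42.7931 10.6345 0.0000 0.0000 0.0000
k=6: j=0 S=41.2427 intr=90.6573 cont=90.0729 V=90.6573[EX]; j=1 S=56.1271 intr=75.7729 cont=75.1884 V=75.7729[EX]; j=2 S=76.3833 intr=55.5167 cont=54.9322 V=55.5167[EX]; j=3 S=103.9500 intr=27.9500 cont=27.3655 V=27.9500[EX]; j=4 S=141.4654 intr=0.0000 cont=5.5484 V=5.5484[hold]; j=5 S=192.5202 intr=0.0000 cont=0.0000 V=0.0000[hold]; j=6 S=262.0005 intr=0.0000 cont=0.0000 V=0.0000[hold]  S*(6)=103.9500
k=5: j=0 S=48.1127 intr=83.7873 cont=83.2028 V=83.7873[EX]; j=1 S=65.4765 intr=66.4235 cont=65.8390 V=66.4235[EX]; j=2 S=89.1069 intr=42.7931 cont=42.2086 V=42.7931[EX]; j=3 S=121.2655 intr=10.6345 cont=17.2115 V=17.2115[hold]; j=4 S=165.0301 intr=0.0000 cont=2.8948 V=2.8948[hold]; j=5 S=224.5893 intr=0.0000 cont=0.0000 V=0.0000[hold]  S*(5)=89.1069
k=4: j=0 S=56.1271 intr=75.7729 cont=75.1884 V=75.7729[EX]; j=1 S=76.3833 intr=55.5167 cont=54.9322 V=55.5167[EX]; j=2 S=103.9500 intr=27.9500 cont=30.4820 V=30.4820[hold]; j=3 S=141.4654 intr=0.0000 cont=10.3514 V=10.3514[hold]; j=4 S=192.5202 intr=0.0000 cont=1.5103 V=1.5103[hold]  S*(4)=76.3833
k=3: j=0 S=65.4765 intr=66.4235 cont=65.8390 V=66.4235[EX]; j=1 S=89.1069 intr=42.7931 cont=43.4083 V=43.4083[hold]; j=2 S=121.2655 intr=10.6345 cont=20.8083 V=20.8083[hold]; j=3 S=165.0301 intr=0.0000 cont=6.1163 V=6.1163[hold]  S*(3)=65.4765
k=2: j=0 S=76.3833 intr=55.5167 cont=55.2238 V=55.5167[EX]; j=1 S=103.9500 intr=27.9500 cont=32.5073 V=32.5073[hold]; j=2 S=141.4654 intr=0.0000 cont=13.7545 V=13.7545[hold]  S*(2)=76.3833
k=1: j=0 S=89.1069 intr=42.7931 cont=44.3680 V=44.3680[hold]; j=1 S=121.2655 intr=10.6345 cont=23.4775 V=23.4775[hold]  S*(1)=-
k=0: j=0 S=103.9500 intr=27.9500 cont=34.2728 V=34.2728[hold]  S*(0)=-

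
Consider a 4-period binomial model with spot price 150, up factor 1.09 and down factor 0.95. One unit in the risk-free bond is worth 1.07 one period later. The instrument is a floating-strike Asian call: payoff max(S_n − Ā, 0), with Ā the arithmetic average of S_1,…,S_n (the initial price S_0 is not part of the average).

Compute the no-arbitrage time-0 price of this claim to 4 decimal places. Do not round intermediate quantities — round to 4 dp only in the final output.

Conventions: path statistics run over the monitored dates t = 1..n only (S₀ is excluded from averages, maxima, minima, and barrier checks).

With p* = (R−d)/(u−d) = 0.8571, sum probability × payoff across the paths and divide by R^4.
Enumerate all 2^4 = 16 price paths (U = up ×1.09, D = down ×0.95); each path with k up-moves has probability p*^k·(1−p*)^(4−k).
DDDD: Ā=132.1643, payoff=0.0000, prob=0.000416
UDDD: Ā=151.6411, payoff=0.0000, prob=0.002499
DUDD: Ā=146.3911, payoff=0.0000, prob=0.002499
UUDD: Ā=167.9646, payoff=0.0000, prob=0.014994
DDUD: Ā=141.4036, payoff=0.0000, prob=0.002499
UDUD: Ā=162.2421, payoff=0.0000, prob=0.014994
DUUD: Ā=156.9921, payoff=3.8470, prob=0.014994
UUUD: Ā=180.1277, payoff=4.4139, prob=0.089963
DDDU: Ā=136.6655, payoff=3.5153, prob=0.002499
UDDU: Ā=156.8057, payoff=4.0333, prob=0.014994
DUDU: Ā=151.5557, payoff=9.2833, prob=0.014994
UUDU: Ā=173.8902, payoff=10.6514, prob=0.089963
DDUU: Ā=146.5682, payoff=14.2708, prob=0.014994
UDUU: Ā=168.1677, payoff=16.3739, prob=0.089963
DUUU: Ā=162.9177, payoff=21.6239, prob=0.089963
UUUU: Ā=186.9266, payoff=24.8106, prob=0.539775
Price = Σ prob·payoff / R^4 = 18.645938 / 1.310796 = 14.2249

price = 14.2249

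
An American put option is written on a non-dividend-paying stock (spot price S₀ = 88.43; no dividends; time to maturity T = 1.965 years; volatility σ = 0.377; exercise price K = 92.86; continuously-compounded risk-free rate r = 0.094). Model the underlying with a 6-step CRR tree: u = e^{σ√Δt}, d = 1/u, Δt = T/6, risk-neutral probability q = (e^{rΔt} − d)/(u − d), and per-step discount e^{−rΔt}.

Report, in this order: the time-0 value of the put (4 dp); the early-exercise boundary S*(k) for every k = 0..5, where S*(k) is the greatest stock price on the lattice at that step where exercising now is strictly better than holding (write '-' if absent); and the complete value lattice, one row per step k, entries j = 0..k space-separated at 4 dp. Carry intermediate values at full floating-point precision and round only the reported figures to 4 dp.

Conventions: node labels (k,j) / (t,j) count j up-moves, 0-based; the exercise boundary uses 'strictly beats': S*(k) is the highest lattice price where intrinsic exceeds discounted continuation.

price = 14.6588
boundary = - - 57.4385 46.2919 57.4385 71.2691
tree:
14.6588
23.1830 7.6168
35.4215 13.2014 2.8833
46.5681 22.1411 5.6851 0.4518
55.5516 35.4215 11.1278 0.9671 0.0000
62.7917 46.5681 21.5909 2.0698 0.0000 0.0000
68.6268 55.5516 35.4215 4.4300 0.0000 0.0000 0.0000

Δt=0.32750, u=1.24079, d=0.80594, q=0.51817, disc=e^(-rΔt)=0.96968
k=6 terminal: V=max(K-S,0) → 68.6268 55.5516 35.4215 4.4300 0.0000 0.0000 0.0000
k=5: j=0 S=30.0683 intr=62.7917 cont=59.9766 V=62.7917[EX]; j=1 S=46.2919 intr=46.5681 cont=43.7530 V=46.5681[EX]; j=2 S=71.2691 intr=21.5909 cont=18.7757 V=21.5909[EX]; j=3 S=109.7230 intr=0.0000 cont=2.0698 V=2.0698[hold]; j=4 S=168.9251 intr=0.0000 cont=0.0000 V=0.0000[hold]; j=5 S=260.0703 intr=0.0000 cont=0.0000 V=0.0000[hold]  S*(5)=71.2691
k=4: j=0 S=37.3084 intr=55.5516 cont=52.7364 V=55.5516[EX]; j=1 S=57.4385 intr=35.4215 cont=32.6063 V=35.4215[EX]; j=2 S=88.4300 intr=4.4300 cont=11.1278 V=11.1278[hold]; j=3 S=136.1432 intr=0.0000 cont=0.9671 V=0.9671[hold]; j=4 S=209.6006 intr=0.0000 cont=0.0000 V=0.0000[hold]  S*(4)=57.4385
k=3: j=0 S=46.2919 intr=46.5681 cont=43.7530 V=46.5681[EX]; j=1 S=71.2691 intr=21.5909 cont=22.1411 V=22.1411[hold]; j=2 S=109.7230 intr=0.0000 cont=5.6851 V=5.6851[hold]; j=3 S=168.9251 intr=0.0000 cont=0.4518 V=0.4518[hold]  S*(3)=46.2919
k=2: j=0 S=57.4385 intr=35.4215 cont=32.8828 V=35.4215[EX]; j=1 S=88.4300 intr=4.4300 cont=13.2014 V=13.2014[hold]; j=2 S=136.1432 intr=0.0000 cont=2.8833 V=2.8833[hold]  S*(2)=57.4385
k=1: j=0 S=71.2691 intr=21.5909 cont=23.1830 V=23.1830[hold]; j=1 S=109.7230 intr=0.0000 cont=7.6168 V=7.6168[hold]  S*(1)=-
k=0: j=0 S=88.4300 intr=4.4300 cont=14.6588 V=14.6588[hold]  S*(0)=-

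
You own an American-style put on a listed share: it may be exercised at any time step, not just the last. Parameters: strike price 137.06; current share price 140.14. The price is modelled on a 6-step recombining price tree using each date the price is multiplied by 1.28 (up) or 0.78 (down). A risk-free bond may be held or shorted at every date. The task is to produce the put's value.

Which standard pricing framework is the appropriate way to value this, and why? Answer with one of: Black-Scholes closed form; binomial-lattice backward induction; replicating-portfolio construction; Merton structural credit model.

Key observation: the defining feature is the embedded early-exercise option across 6 discrete dates on the spot-140.14 tree; pricing the strike-137.06 put means working backward with an exercise test at every node.

framework: binomial-lattice backward induction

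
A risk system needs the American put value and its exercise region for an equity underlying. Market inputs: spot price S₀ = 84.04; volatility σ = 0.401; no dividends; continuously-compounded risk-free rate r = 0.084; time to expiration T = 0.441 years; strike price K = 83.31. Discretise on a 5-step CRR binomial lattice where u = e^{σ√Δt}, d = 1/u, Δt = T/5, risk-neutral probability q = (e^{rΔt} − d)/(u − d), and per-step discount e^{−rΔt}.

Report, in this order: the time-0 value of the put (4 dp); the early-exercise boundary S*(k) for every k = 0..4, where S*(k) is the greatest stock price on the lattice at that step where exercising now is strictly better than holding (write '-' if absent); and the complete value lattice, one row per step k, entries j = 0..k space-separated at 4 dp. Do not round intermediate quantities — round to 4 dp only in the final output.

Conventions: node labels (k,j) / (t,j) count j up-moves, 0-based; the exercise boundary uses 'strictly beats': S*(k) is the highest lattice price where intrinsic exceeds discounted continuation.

Δt=0.08820  u=1.12647  d=0.88773  q=0.50141  discount=0.99262
step 5 (expiry): payoffs max(K−S,0) = 36.9778 24.5172 8.7054 0.0000 0.0000 0.0000
step 4: (k=4,j=0): S=52.1920, K−S=31.1180, hold=30.5031 ⇒ V=31.1180 exercise | (k=4,j=1): S=66.2285, K−S=17.0815, hold=16.4665 ⇒ V=17.0815 exercise | (k=4,j=2): S=84.0400, K−S=0.0000, hold=4.3084 ⇒ V=4.3084 continue | (k=4,j=3): S=106.6417, K−S=0.0000, hold=0.0000 ⇒ V=0.0000 continue | (k=4,j=4): S=135.3219, K−S=0.0000, hold=0.0000 ⇒ V=0.0000 continue  boundary S*=66.2285
step 3: (k=3,j=0): S=58.7928, K−S=24.5172, hold=23.9022 ⇒ V=24.5172 exercise | (k=3,j=1): S=74.6046, K−S=8.7054, hold=10.5981 ⇒ V=10.5981 continue | (k=3,j=2): S=94.6687, K−S=0.0000, hold=2.1323 ⇒ V=2.1323 continue | (k=3,j=3): S=120.1289, K−S=0.0000, hold=0.0000 ⇒ V=0.0000 continue  boundary S*=58.7928
step 2: (k=2,j=0): S=66.2285, K−S=17.0815, hold=17.4086 ⇒ V=17.4086 continue | (k=2,j=1): S=84.0400, K−S=0.0000, hold=6.3064 ⇒ V=6.3064 continue | (k=2,j=2): S=106.6417, K−S=0.0000, hold=1.0553 ⇒ V=1.0553 continue  boundary S*=-
step 1: (k=1,j=0): S=74.6046, K−S=8.7054, hold=11.7544 ⇒ V=11.7544 continue | (k=1,j=1): S=94.6687, K−S=0.0000, hold=3.6463 ⇒ V=3.6463 continue  boundary S*=-
step 0: (k=0,j=0): S=84.0400, K−S=0.0000, hold=7.6322 ⇒ V=7.6322 continue  boundary S*=-

price = 7.6322
boundary = - - - 58.7928 66.2285
tree:
7.6322
11.7544 3.6463
17.4086 6.3064 1.0553
24.5172 10.5981 2.1323 0.0000
31.1180 17.0815 4.3084 0.0000 0.0000
36.9778 24.5172 8.7054 0.0000 0.0000 0.0000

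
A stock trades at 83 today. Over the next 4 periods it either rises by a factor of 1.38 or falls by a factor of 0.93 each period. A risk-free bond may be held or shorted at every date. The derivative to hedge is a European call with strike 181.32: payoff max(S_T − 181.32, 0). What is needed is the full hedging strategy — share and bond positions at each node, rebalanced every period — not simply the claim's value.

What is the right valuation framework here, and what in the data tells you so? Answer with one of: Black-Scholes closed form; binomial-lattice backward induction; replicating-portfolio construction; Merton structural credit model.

Key observation: a price alone would not answer the question — the per-node share/bond construction on the spot-83, 1.38/0.93 tree is required, and only the replicating-portfolio method yields it.

framework: replicating-portfolio construction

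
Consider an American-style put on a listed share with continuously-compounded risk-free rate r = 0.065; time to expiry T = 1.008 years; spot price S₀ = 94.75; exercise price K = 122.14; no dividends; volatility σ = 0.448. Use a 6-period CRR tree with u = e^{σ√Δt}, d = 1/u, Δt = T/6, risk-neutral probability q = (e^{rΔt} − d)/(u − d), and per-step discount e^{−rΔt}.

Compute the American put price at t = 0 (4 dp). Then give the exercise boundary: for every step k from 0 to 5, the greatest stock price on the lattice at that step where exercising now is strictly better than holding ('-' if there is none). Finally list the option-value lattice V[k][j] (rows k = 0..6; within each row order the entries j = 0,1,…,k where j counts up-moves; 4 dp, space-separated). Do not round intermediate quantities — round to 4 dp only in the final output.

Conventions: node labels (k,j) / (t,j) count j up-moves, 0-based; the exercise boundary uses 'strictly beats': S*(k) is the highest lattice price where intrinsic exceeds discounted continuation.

params: Δt=0.16800 u=1.20157 d=0.83225 q=0.48395 e^(-rΔt)=0.98914
t_6 payoffs: 90.6557 76.6842 56.5127 27.3900 0.0000 0.0000 0.0000
t_5: node(5,0) S=37.8305 payoff=84.3095 vs cont=82.9830 → 84.3095 [stop]  node(5,1) S=54.6181 payoff=67.5219 vs cont=66.1954 → 67.5219 [stop]  node(5,2) S=78.8555 payoff=43.2845 vs cont=41.9580 → 43.2845 [stop]  node(5,3) S=113.8483 payoff=8.2917 vs cont=13.9810 → 13.9810 [wait]  node(5,4) S=164.3697 payoff=0.0000 vs cont=0.0000 → 0.0000 [wait]  node(5,5) S=237.3103 payoff=0.0000 vs cont=0.0000 → 0.0000 [wait]  ⇒ S*(5)=78.8555
t_4: node(4,0) S=45.4558 payoff=76.6842 vs cont=75.3577 → 76.6842 [stop]  node(4,1) S=65.6273 payoff=56.5127 vs cont=55.1862 → 56.5127 [stop]  node(4,2) S=94.7500 payoff=27.3900 vs cont=28.7870 → 28.7870 [wait]  node(4,3) S=136.7962 payoff=0.0000 vs cont=7.1365 → 7.1365 [wait]  node(4,4) S=197.5009 payoff=0.0000 vs cont=0.0000 → 0.0000 [wait]  ⇒ S*(4)=65.6273
t_3: node(3,0) S=54.6181 payoff=67.5219 vs cont=66.1954 → 67.5219 [stop]  node(3,1) S=78.8555 payoff=43.2845 vs cont=42.6268 → 43.2845 [stop]  node(3,2) S=113.8483 payoff=8.2917 vs cont=18.1103 → 18.1103 [wait]  node(3,3) S=164.3697 payoff=0.0000 vs cont=3.6428 → 3.6428 [wait]  ⇒ S*(3)=78.8555
t_2: node(2,0) S=65.6273 payoff=56.5127 vs cont=55.1862 → 56.5127 [stop]  node(2,1) S=94.7500 payoff=27.3900 vs cont=30.7637 → 30.7637 [wait]  node(2,2) S=136.7962 payoff=0.0000 vs cont=10.9881 → 10.9881 [wait]  ⇒ S*(2)=65.6273
t_1: node(1,0) S=78.8555 payoff=43.2845 vs cont=43.5730 → 43.5730 [wait]  node(1,1) S=113.8483 payoff=8.2917 vs cont=20.9631 → 20.9631 [wait]  ⇒ S*(1)=-
t_0: node(0,0) S=94.7500 payoff=27.3900 vs cont=32.2765 → 32.2765 [wait]  ⇒ S*(0)=-

price = 32.2765
boundary = - - 65.6273 78.8555 65.6273 78.8555
tree:
32.2765
43.5730 20.9631
56.5127 30.7637 10.9881
67.5219 43.2845 18.1103 3.6428
76.6842 56.5127 28.7870 7.1365 0.0000
84.3095 67.5219 43.2845 13.9810 0.0000 0.0000
90.6557 76.6842 56.5127 27.3900 0.0000 0.0000 0.0000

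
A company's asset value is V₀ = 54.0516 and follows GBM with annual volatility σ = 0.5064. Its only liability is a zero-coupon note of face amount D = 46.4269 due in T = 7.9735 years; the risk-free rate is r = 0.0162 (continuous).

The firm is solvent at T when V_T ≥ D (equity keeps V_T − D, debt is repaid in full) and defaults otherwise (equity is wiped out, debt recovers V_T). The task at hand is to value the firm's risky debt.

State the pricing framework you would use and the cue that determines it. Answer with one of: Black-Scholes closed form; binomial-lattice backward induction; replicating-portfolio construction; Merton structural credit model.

framework: Merton structural credit model

Key observation: the question is about default risk generated by asset-value dynamics against a debt face of 46.4269 — the structural framework prices exactly that.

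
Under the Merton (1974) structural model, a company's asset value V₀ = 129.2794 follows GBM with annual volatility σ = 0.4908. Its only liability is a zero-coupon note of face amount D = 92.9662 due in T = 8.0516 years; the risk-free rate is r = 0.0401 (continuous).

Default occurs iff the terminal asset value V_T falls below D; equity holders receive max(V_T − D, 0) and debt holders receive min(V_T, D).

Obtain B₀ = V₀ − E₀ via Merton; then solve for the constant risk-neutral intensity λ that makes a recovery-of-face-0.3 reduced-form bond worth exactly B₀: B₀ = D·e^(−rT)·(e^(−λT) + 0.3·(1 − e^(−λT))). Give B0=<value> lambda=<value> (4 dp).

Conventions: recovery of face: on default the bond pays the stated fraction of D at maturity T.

B0=43.3690 lambda=0.0881

Equity is a call on the firm's assets struck at D = 92.9662:
d₁ = [ln(V₀/D) + (r + σ²/2)T] / (σ√T)
   = [ln(129.2794/92.9662) + (0.0401 + 0.5·0.4908²)·8.0516] / (0.4908·√8.0516)
   = [0.329740 + 1.292623] / 1.392662 = 1.164936
d₂ = d₁ − σ√T = 1.164936 − 1.392662 = -0.227725
N(d₁) = 0.877978,  N(d₂) = 0.409930,  e^(−rT) = 0.724069
E₀ = V₀·N(d₁) − D·e^(−rT)·N(d₂)
   = 129.2794·0.877978 − 92.9662·0.724069·0.409930 = 85.910440
B₀ = V₀ − E₀ = 129.2794 − 85.910440 = 43.368960
e^(−λT) = (B₀·e^(rT)/D − 0.3)/(1 − 0.3) = (43.3690·1.381085/92.9662 − 0.3)/0.7 = 0.49182852
λ = −ln(0.49182852)/8.0516 = 0.088135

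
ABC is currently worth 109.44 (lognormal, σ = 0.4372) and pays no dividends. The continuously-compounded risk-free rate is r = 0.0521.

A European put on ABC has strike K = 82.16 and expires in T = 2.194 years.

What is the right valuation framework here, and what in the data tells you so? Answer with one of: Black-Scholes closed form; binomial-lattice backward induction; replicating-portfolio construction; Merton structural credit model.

Key observation: with ABC following a GBM at constant σ and r, the European put struck at 82.16 prices in closed form — nothing here needs a stepwise model or a balance sheet.

framework: Black-Scholes closed form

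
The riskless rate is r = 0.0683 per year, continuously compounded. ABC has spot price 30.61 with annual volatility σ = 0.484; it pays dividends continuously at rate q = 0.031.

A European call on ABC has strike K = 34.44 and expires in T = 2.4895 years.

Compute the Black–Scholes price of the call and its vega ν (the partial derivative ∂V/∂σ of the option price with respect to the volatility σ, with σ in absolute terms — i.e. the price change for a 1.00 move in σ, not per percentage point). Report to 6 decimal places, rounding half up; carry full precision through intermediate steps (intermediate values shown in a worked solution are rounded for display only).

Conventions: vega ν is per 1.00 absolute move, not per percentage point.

price = 8.179695
ν = 16.782499

σ√T = 0.484·√2.4895 = 0.763662
d₁ = (ln(S/K) + (r−q+σ²/2)T) / (σ√T) = (ln(30.61/34.44) + (0.0683−0.031+0.484²/2)·2.4895) / 0.763662 = (-0.117892 + 0.384449) / 0.763662 = 0.349050
d₂ = d₁ − σ√T = 0.349050 − 0.763662 = -0.414612
e^{−rT} = 0.843637
e^{−qT} = 0.925728
N(d₁) = 0.636474,  N(d₂) = 0.339213
Call price V = S·e^{−qT}·N(d₁) − K·e^{−rT}·N(d₂) = 18.035479 − 9.855785 = 8.179695
φ(d₁) = (1/√(2π))·e^{−d₁²/2} = 0.375365
ν = S·e^{−qT}·φ(d₁)·√T = 16.782499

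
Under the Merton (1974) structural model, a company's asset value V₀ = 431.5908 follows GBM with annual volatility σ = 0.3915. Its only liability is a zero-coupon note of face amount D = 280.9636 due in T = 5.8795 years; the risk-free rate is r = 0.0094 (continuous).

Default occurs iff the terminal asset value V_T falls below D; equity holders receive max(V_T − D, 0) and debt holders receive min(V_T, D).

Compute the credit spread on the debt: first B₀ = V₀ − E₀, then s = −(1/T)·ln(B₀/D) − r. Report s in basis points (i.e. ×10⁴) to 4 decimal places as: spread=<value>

Apply the equity-as-call identities (strike 280.9636, horizon 5.8795 years):
d₁ = [ln(V₀/D) + (r + σ²/2)T] / (σ√T)
   = [ln(431.5908/280.9636) + (0.0094 + 0.5·0.3915²)·5.8795] / (0.3915·√5.8795)
   = [0.429253 + 0.505849] / 0.949297 = 0.985047
d₂ = d₁ − σ√T = 0.985047 − 0.949297 = 0.035751
N(d₁) = 0.837700,  N(d₂) = 0.514259,  e^(−rT) = 0.946232
E₀ = V₀·N(d₁) − D·e^(−rT)·N(d₂)
   = 431.5908·0.837700 − 280.9636·0.946232·0.514259 = 224.824075
B₀ = V₀ − E₀ = 431.5908 − 224.824075 = 206.766725
spread = −(1/T)·ln(B₀/D) − r = −(1/5.8795)·ln(206.766725/280.9636) − 0.0094 = 0.04275306
in basis points: 0.04275306 × 10⁴ = 427.5306 bp

spread=427.5306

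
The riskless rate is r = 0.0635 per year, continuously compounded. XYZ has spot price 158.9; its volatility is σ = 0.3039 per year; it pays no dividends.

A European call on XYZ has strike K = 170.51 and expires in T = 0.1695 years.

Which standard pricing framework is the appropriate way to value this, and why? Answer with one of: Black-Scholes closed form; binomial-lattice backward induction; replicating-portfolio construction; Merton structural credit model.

Key observation: everything needed for the exact continuous-time valuation of the European call on XYZ (strike 170.51) is given, and no feature rules the closed form out.

framework: Black-Scholes closed form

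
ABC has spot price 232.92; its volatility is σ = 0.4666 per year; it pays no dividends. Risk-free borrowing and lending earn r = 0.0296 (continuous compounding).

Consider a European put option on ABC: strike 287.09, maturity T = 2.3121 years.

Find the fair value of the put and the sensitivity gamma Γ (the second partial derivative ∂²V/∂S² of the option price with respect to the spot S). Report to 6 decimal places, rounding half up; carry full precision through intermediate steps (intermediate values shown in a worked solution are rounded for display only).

σ√T = 0.4666·√2.3121 = 0.709493
d₁ = (ln(S/K) + (r+σ²/2)T) / (σ√T) = (ln(232.92/287.09) + (0.0296+0.4666²/2)·2.3121) / 0.709493 = (-0.209101 + 0.320128) / 0.709493 = 0.156489
d₂ = d₁ − σ√T = 0.156489 − 0.709493 = -0.553004
e^{−rT} = 0.933851
N(−d₁) = 0.437824,  N(−d₂) = 0.709870
Put price V = K·e^{−rT}·N(−d₂) − S·N(−d₁) = 190.315619 − 101.977958 = 88.337662
φ(d₁) = (1/√(2π))·e^{−d₁²/2} = 0.394087
Γ = φ(d₁) / (S·σ·√T) = 0.002385

price = 88.337662
Γ = 0.002385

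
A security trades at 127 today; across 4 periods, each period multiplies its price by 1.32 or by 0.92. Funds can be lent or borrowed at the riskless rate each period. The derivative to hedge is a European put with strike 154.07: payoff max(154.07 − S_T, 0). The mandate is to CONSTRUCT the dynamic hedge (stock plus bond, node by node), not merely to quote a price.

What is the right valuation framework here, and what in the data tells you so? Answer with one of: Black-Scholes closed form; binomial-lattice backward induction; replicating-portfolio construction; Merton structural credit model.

framework: replicating-portfolio construction

Key observation: a price alone would not answer the question — the per-node share/bond construction on the spot-127, 1.32/0.92 tree is required, and only the replicating-portfolio method yields it.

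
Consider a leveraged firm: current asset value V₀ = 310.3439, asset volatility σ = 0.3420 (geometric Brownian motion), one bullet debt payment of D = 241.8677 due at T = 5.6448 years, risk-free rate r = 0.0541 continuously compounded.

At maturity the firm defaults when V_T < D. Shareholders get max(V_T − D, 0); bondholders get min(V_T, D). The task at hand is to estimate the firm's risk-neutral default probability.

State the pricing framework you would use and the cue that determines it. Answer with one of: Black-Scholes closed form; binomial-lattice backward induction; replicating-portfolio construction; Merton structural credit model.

Key observation: with the firm-asset dynamics (V₀ = 310.3439) and a single zero-coupon liability of face 241.8677 given, debt value, spread, and default probability all derive from the option view of the balance sheet.

framework: Merton structural credit model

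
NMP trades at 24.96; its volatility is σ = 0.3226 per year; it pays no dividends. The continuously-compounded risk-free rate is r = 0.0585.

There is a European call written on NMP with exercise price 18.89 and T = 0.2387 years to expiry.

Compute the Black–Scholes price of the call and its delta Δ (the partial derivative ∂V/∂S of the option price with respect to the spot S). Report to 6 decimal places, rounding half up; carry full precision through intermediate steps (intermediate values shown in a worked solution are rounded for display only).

price = 6.373878
Δ = 0.973523

σ√T = 0.3226·√0.2387 = 0.157612
d₁ = (ln(S/K) + (r+σ²/2)T) / (σ√T) = (ln(24.96/18.89) + (0.0585+0.3226²/2)·0.2387) / 0.157612 = (0.278642 + 0.026385) / 0.157612 = 1.935295
d₂ = d₁ − σ√T = 1.935295 − 0.157612 = 1.777683
e^{−rT} = 0.986133
N(d₁) = 0.973523,  N(d₂) = 0.962272
Call price V = S·N(d₁) − K·e^{−rT}·N(d₂) = 24.299133 − 17.925255 = 6.373878
Δ = N(d₁) = 0.973523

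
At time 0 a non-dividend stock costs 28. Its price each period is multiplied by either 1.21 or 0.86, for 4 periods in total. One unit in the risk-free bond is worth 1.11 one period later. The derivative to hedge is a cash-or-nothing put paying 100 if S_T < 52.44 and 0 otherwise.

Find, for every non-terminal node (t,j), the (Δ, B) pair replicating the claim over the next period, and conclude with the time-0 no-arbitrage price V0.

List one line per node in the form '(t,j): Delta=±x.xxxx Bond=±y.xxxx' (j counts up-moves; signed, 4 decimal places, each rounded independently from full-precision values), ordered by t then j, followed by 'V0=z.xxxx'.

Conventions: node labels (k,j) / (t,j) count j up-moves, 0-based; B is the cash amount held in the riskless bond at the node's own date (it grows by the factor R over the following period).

(0,0): Delta=-2.7191 Bond=124.8598
(1,0): Delta=0.0000 Bond=73.1191
(1,1): Delta=-3.4921 Bond=164.7845
(2,0): Delta=0.0000 Bond=81.1622
(2,1): Delta=0.0000 Bond=81.1622
(2,2): Delta=-4.4849 Bond=223.6103
(3,0): Delta=0.0000 Bond=90.0901
(3,1): Delta=0.0000 Bond=90.0901
(3,2): Delta=0.0000 Bond=90.0901
(3,3): Delta=-5.7599 Bond=311.4543
V0=48.7258

Risk-neutral probability p* = (R−d)/(u−d) = (1.11−0.86)/(1.21−0.86) = 0.7143.
Terminal payoffs: V(4,0)=100.0000, V(4,1)=100.0000, V(4,2)=100.0000, V(4,3)=100.0000, V(4,4)=0.0000
  t=3,j=0: stock 17.8096 → up 21.5496 (V=100.0000), down 15.3162 (V=100.0000). Price 90.0901; hedge Δ=0.0000, bond B=90.0901.
  t=3,j=1: stock 25.0576 → up 30.3198 (V=100.0000), down 21.5496 (V=100.0000). Price 90.0901; hedge Δ=0.0000, bond B=90.0901.
  t=3,j=2: stock 35.2555 → up 42.6592 (V=100.0000), down 30.3198 (V=100.0000). Price 90.0901; hedge Δ=0.0000, bond B=90.0901.
  t=3,j=3: stock 49.6037 → up 60.0205 (V=0.0000), down 42.6592 (V=100.0000). Price 25.7400; hedge Δ=-5.7599, bond B=311.4543.
  t=2,j=0: stock 20.7088 → up 25.0576 (V=90.0901), down 17.8096 (V=90.0901). Price 81.1622; hedge Δ=0.0000, bond B=81.1622.
  t=2,j=1: stock 29.1368 → up 35.2555 (V=90.0901), down 25.0576 (V=90.0901). Price 81.1622; hedge Δ=0.0000, bond B=81.1622.
  t=2,j=2: stock 40.9948 → up 49.6037 (V=25.7400), down 35.2555 (V=90.0901). Price 39.7529; hedge Δ=-4.4849, bond B=223.6103.
  t=1,j=0: stock 24.0800 → up 29.1368 (V=81.1622), down 20.7088 (V=81.1622). Price 73.1191; hedge Δ=0.0000, bond B=73.1191.
  t=1,j=1: stock 33.8800 → up 40.9948 (V=39.7529), down 29.1368 (V=81.1622). Price 46.4722; hedge Δ=-3.4921, bond B=164.7845.
  t=0,j=0: stock 28.0000 → up 33.8800 (V=46.4722), down 24.0800 (V=73.1191). Price 48.7258; hedge Δ=-2.7191, bond B=124.8598.
Check: Δ(0,0)·S0 + B(0,0) = 48.7258 = V0.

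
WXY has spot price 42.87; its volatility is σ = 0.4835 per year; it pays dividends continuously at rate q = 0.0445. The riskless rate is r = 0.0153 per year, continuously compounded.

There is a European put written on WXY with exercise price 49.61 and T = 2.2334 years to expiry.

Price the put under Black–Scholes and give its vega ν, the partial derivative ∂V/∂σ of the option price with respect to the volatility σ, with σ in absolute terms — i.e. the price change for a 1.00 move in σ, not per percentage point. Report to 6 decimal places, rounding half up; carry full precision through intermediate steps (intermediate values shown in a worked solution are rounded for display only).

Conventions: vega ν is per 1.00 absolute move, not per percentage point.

price = 17.297095
ν = 23.086159

σ√T = 0.4835·√2.2334 = 0.722570
d₁ = (ln(S/K) + (r−q+σ²/2)T) / (σ√T) = (ln(42.87/49.61) + (0.0153−0.0445+0.4835²/2)·2.2334) / 0.722570 = (-0.146020 + 0.195838) / 0.722570 = 0.068946
d₂ = d₁ − σ√T = 0.068946 − 0.722570 = -0.653624
e^{−rT} = 0.966406
e^{−qT} = 0.905393
N(−d₁) = 0.472516,  N(−d₂) = 0.743323
Put price V = K·e^{−rT}·N(−d₂) − S·e^{−qT}·N(−d₁) = 35.637440 − 18.340344 = 17.297095
φ(d₁) = (1/√(2π))·e^{−d₁²/2} = 0.397995
ν = S·e^{−qT}·φ(d₁)·√T = 23.086159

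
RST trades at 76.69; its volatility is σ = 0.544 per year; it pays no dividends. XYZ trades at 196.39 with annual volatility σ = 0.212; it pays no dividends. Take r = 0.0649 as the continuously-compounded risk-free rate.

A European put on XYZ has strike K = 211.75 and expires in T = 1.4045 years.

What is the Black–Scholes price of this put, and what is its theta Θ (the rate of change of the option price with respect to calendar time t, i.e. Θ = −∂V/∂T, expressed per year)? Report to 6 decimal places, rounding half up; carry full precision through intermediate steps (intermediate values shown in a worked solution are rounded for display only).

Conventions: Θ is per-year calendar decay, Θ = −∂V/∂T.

σ√T = 0.212·√1.4045 = 0.251245
d₁ = (ln(S/K) + (r+σ²/2)T) / (σ√T) = (ln(196.39/211.75) + (0.0649+0.212²/2)·1.4045) / 0.251245 = (-0.075304 + 0.122714) / 0.251245 = 0.188701
d₂ = d₁ − σ√T = 0.188701 − 0.251245 = -0.062544
e^{−rT} = 0.912879
N(−d₁) = 0.425164,  N(−d₂) = 0.524935
Put price V = K·e^{−rT}·N(−d₂) − S·N(−d₁) = 101.471043 − 83.497873 = 17.973170
φ(d₁) = (1/√(2π))·e^{−d₁²/2} = 0.391902
Θ = −S·φ(d₁)·σ/(2√T) + r·K·e^{−rT}·N(−d₂) = −6.884022 + 6.585471 = -0.298551

price = 17.973170
Θ = -0.298551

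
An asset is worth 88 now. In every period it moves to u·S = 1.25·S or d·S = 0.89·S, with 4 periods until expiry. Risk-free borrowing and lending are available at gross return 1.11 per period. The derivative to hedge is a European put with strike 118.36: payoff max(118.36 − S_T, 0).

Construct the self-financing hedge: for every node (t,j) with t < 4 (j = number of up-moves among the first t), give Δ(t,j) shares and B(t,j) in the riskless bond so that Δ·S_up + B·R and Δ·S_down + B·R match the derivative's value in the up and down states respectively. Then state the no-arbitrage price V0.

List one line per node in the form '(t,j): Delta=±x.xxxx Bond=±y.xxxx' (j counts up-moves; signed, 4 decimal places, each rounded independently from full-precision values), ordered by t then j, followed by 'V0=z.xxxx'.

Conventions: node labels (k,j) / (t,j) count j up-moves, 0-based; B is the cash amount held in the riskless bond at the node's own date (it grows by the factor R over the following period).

Arbitrage-free pricing uses the up-move probability p* = (R−d)/(u−d) = 0.6111, discounting each step at R = 1.11.
Terminal payoffs: V(4,0)=63.1468, V(4,1)=40.8134, V(4,2)=9.4462, V(4,3)=0.0000, V(4,4)=0.0000
  t=3,j=0: stock 62.0373 → up 77.5466 (V=40.8134), down 55.2132 (V=63.1468). Price 44.5934; hedge Δ=-1.0000, bond B=106.6306.
  t=3,j=1: stock 87.1310 → up 108.9137 (V=9.4462), down 77.5466 (V=40.8134). Price 19.4996; hedge Δ=-1.0000, bond B=106.6306.
  t=3,j=2: stock 122.3750 → up 152.9688 (V=0.0000), down 108.9138 (V=9.4462). Price 3.3095; hedge Δ=-0.2144, bond B=29.5491.
  t=3,j=3: stock 171.8750 → up 214.8438 (V=0.0000), down 152.9688 (V=0.0000). Price 0.0000; hedge Δ=0.0000, bond B=0.0000.
  t=2,j=0: stock 69.7048 → up 87.1310 (V=19.4996), down 62.0373 (V=44.5934). Price 26.3588; hedge Δ=-1.0000, bond B=96.0636.
  t=2,j=1: stock 97.9000 → up 122.3750 (V=3.3095), down 87.1310 (V=19.4996). Price 8.6537; hedge Δ=-0.4594, bond B=53.6263.
  t=2,j=2: stock 137.5000 → up 171.8750 (V=0.0000), down 122.3750 (V=3.3095). Price 1.1595; hedge Δ=-0.0669, bond B=10.3525.
  t=1,j=0: stock 78.3200 → up 97.9000 (V=8.6537), down 69.7048 (V=26.3588). Price 13.9992; hedge Δ=-0.6279, bond B=63.1799.
  t=1,j=1: stock 110.0000 → up 137.5000 (V=1.1595), down 97.9000 (V=8.6537). Price 3.6702; hedge Δ=-0.1892, bond B=24.4876.
  t=0,j=0: stock 88.0000 → up 110.0000 (V=3.6702), down 78.3200 (V=13.9992). Price 6.9252; hedge Δ=-0.3260, bond B=35.6168.
As a check, the time-0 holding Δ(0,0)·S0 + B(0,0) comes to 6.9252 — exactly V0.

(0,0): Delta=-0.3260 Bond=35.6168
(1,0): Delta=-0.6279 Bond=63.1799
(1,1): Delta=-0.1892 Bond=24.4876
(2,0): Delta=-1.0000 Bond=96.0636
(2,1): Delta=-0.4594 Bond=53.6263
(2,2): Delta=-0.0669 Bond=10.3525
(3,0): Delta=-1.0000 Bond=106.6306
(3,1): Delta=-1.0000 Bond=106.6306
(3,2): Delta=-0.2144 Bond=29.5491
(3,3): Delta=0.0000 Bond=0.0000
V0=6.9252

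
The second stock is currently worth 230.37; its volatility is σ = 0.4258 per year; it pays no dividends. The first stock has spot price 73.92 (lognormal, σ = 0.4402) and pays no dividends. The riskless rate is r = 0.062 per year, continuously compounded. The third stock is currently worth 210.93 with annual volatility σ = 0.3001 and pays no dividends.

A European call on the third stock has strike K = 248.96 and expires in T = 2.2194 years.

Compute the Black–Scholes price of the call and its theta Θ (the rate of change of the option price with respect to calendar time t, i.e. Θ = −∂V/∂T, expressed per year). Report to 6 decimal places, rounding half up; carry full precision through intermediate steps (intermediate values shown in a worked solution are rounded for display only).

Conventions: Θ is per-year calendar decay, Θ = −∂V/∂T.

price = 34.904398
Θ = -13.575775

σ√T = 0.3001·√2.2194 = 0.447079
d₁ = (ln(S/K) + (r+σ²/2)T) / (σ√T) = (ln(210.93/248.96) + (0.062+0.3001²/2)·2.2194) / 0.447079 = (-0.165766 + 0.237542) / 0.447079 = 0.160546
d₂ = d₁ − σ√T = 0.160546 − 0.447079 = -0.286533
e^{−rT} = 0.871445
N(d₁) = 0.563774,  N(d₂) = 0.387235
Call price V = S·N(d₁) − K·e^{−rT}·N(d₂) = 118.916922 − 84.012524 = 34.904398
φ(d₁) = (1/√(2π))·e^{−d₁²/2} = 0.393834
Θ = −S·φ(d₁)·σ/(2√T) − r·K·e^{−rT}·N(d₂) = −8.366998 − 5.208776 = -13.575775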